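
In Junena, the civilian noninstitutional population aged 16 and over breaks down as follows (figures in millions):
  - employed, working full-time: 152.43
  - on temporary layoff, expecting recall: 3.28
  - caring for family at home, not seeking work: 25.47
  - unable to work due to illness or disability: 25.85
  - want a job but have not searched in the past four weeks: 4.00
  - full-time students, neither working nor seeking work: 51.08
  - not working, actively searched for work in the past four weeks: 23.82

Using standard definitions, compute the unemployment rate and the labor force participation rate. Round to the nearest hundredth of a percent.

Unemployment rate ≈ 15.09%; labor force participation rate ≈ 62.79%.

Employed = 152.43 million.
Unemployed = 3.28 + 23.82 = 27.10 million (jobless and actively searching, or on temporary layoff).
Labor force = 152.43 + 27.10 = 179.53 million.
Not in labor force = 25.47 + 25.85 + 4.00 + 51.08 = 106.40 million (those not working and not actively searching are outside the labor force — including those who want a job but have given up searching).
Civilian working-age population = 179.53 + 106.40 = 285.93 million.
Unemployment rate = 27.10 / 179.53 = 15.09%.
Labor force participation rate = 179.53 / 285.93 = 62.79%.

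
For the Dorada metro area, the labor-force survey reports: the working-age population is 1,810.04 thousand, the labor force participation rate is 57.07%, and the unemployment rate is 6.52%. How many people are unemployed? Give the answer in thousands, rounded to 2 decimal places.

Labor force = 0.5707 × 1,810.04 = 1,032.99 thousand.
Unemployed = 0.0652 × 1,032.99 ≈ 67.35 thousand.

About 67.35 thousand are unemployed.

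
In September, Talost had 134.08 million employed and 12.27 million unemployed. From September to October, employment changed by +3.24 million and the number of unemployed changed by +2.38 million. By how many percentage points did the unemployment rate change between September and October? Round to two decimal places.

September: labor force = 134.08 + 12.27 = 146.35; u = 12.27/146.35 = 8.38%.
October: labor force = 137.32 + 14.65 = 151.97; u = 14.65/151.97 = 9.64%.
Change = 9.64% − 8.38% = +1.26 pp.

The unemployment rate changed by +1.26 percentage points.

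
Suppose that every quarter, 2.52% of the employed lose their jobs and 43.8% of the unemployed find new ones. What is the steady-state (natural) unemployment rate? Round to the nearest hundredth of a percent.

At steady state the flows balance: s·E = f·U, so U/(E+U) = s/(s+f).
u* = 2.52 / (2.52 + 43.8) = 2.52 / 46.32 = 5.44%.

Steady-state unemployment rate ≈ 5.44%.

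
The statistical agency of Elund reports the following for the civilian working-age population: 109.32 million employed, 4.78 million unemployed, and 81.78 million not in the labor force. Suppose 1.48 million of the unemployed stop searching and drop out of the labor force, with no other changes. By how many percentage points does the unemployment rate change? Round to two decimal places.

The unemployment rate changes by −1.26 percentage points.

Initially, labor force = 109.32 + 4.78 = 114.10 million, so u = 4.78/114.10 = 4.19%.
After the change, unemployed and labor force both fall by 1.48 → E = 109.32, U = 3.30, labor force = 112.62 million.
New unemployment rate = 3.30 / 112.62 = 2.93%.
Change = 2.93% − 4.19% = −1.26 percentage points.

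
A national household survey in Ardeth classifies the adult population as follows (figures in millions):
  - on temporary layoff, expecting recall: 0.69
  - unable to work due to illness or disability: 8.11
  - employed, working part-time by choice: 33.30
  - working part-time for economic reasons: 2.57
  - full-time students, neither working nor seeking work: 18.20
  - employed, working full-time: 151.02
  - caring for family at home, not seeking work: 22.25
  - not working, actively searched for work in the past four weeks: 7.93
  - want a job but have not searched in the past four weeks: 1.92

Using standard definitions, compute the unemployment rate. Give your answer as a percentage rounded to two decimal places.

Unemployment rate ≈ 4.41%.

Employed = 33.30 + 2.57 + 151.02 = 186.89 million (anyone who worked, including part-time for economic reasons, counts as employed).
Unemployed = 0.69 + 7.93 = 8.62 million (jobless and actively searching, or on temporary layoff).
Labor force = 186.89 + 8.62 = 195.51 million.
Unemployment rate = 8.62 / 195.51 = 4.41%.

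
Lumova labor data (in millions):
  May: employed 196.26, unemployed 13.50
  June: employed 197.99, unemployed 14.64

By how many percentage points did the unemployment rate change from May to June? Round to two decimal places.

May: labor force = 196.26 + 13.50 = 209.76; u = 13.50/209.76 = 6.44%.
June: labor force = 197.99 + 14.64 = 212.63; u = 14.64/212.63 = 6.89%.
Change = 6.89% − 6.44% = +0.45 pp.

The unemployment rate changed by +0.45 percentage points.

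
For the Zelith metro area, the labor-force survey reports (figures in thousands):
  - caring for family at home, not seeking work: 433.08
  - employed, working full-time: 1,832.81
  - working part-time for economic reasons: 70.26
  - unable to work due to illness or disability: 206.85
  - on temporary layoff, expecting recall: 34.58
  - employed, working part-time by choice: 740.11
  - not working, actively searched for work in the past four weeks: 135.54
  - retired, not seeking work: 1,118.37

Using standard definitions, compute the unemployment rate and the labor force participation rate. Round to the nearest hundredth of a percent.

Employed = 1,832.81 + 70.26 + 740.11 = 2,643.18 thousand (anyone who worked, including part-time for economic reasons, counts as employed).
Unemployed = 34.58 + 135.54 = 170.12 thousand (jobless and actively searching, or on temporary layoff).
Labor force = 2,643.18 + 170.12 = 2,813.30 thousand.
Not in labor force = 433.08 + 206.85 + 1,118.37 = 1,758.30 thousand (those not working and not actively searching are outside the labor force).
Civilian working-age population = 2,813.30 + 1,758.30 = 4,571.60 thousand.
Unemployment rate = 170.12 / 2,813.30 = 6.05%.
Labor force participation rate = 2,813.30 / 4,571.60 = 61.54%.

Unemployment rate ≈ 6.05%; labor force participation rate ≈ 61.54%.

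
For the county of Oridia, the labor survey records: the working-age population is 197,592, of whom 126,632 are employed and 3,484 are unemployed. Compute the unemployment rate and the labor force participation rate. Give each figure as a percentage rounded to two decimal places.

Unemployment rate ≈ 2.68%; labor force participation rate ≈ 65.85%.

Labor force = employed + unemployed = 126,632 + 3,484 = 130,116.
Unemployment rate = 3,484 / 130,116 = 2.68%.
Labor force participation rate = 130,116 / 197,592 = 65.85%.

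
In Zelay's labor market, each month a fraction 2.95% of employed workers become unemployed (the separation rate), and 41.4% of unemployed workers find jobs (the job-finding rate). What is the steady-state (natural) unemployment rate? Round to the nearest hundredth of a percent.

Steady-state unemployment rate ≈ 6.65%.

At steady state the flows balance: s·E = f·U, so U/(E+U) = s/(s+f).
u* = 2.95 / (2.95 + 41.4) = 2.95 / 44.35 = 6.65%.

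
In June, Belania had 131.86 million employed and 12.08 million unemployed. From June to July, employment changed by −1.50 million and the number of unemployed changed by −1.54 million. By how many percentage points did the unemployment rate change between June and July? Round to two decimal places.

The unemployment rate changed by −0.91 percentage points.

June: labor force = 131.86 + 12.08 = 143.94; u = 12.08/143.94 = 8.39%.
July: labor force = 130.36 + 10.54 = 140.90; u = 10.54/140.90 = 7.48%.
Change = 7.48% − 8.39% = −0.91 pp.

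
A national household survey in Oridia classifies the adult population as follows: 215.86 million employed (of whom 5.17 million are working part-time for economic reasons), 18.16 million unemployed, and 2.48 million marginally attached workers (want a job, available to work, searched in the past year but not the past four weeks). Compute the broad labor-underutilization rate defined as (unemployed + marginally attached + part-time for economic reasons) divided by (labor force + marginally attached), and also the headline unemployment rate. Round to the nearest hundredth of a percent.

Labor force = 215.86 + 18.16 = 234.02 million.
Numerator = 18.16 + 2.48 + 5.17 = 25.81 million.
Denominator = 234.02 + 2.48 = 236.50 million.
Broad rate = 25.81 / 236.50 = 10.91%.
Headline unemployment rate = 18.16 / 234.02 = 7.76%.

Broad underutilization rate ≈ 10.91%; headline unemployment rate ≈ 7.76%.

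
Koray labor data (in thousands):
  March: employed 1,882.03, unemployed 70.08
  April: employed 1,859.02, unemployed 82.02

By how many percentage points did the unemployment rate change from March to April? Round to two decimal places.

March: labor force = 1,882.03 + 70.08 = 1,952.11; u = 70.08/1,952.11 = 3.59%.
April: labor force = 1,859.02 + 82.02 = 1,941.04; u = 82.02/1,941.04 = 4.23%.
Change = 4.23% − 3.59% = +0.64 pp.

The unemployment rate changed by +0.64 percentage points.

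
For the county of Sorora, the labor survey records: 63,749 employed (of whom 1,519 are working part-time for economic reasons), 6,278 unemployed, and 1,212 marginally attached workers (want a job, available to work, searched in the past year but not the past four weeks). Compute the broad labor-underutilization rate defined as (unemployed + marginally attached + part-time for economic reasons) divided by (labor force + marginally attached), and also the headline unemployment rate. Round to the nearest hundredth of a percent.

Broad underutilization rate ≈ 12.65%; headline unemployment rate ≈ 8.97%.

Labor force = 63,749 + 6,278 = 70,027.
Numerator = 6,278 + 1,212 + 1,519 = 9,009.
Denominator = 70,027 + 1,212 = 71,239.
Broad rate = 9,009 / 71,239 = 12.65%.
Headline unemployment rate = 6,278 / 70,027 = 8.97%.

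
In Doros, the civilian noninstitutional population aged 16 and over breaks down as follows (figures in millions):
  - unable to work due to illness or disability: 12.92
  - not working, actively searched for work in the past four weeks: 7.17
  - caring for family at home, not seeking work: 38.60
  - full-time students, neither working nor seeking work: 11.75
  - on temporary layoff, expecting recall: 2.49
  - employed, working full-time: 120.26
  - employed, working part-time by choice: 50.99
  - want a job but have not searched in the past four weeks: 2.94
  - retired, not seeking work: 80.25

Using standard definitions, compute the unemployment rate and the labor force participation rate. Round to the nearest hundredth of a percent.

Unemployment rate ≈ 5.34%; labor force participation rate ≈ 55.26%.

Employed = 120.26 + 50.99 = 171.25 million.
Unemployed = 7.17 + 2.49 = 9.66 million (jobless and actively searching, or on temporary layoff).
Labor force = 171.25 + 9.66 = 180.91 million.
Not in labor force = 12.92 + 38.60 + 11.75 + 2.94 + 80.25 = 146.46 million (those not working and not actively searching are outside the labor force — including those who want a job but have given up searching).
Civilian working-age population = 180.91 + 146.46 = 327.37 million.
Unemployment rate = 9.66 / 180.91 = 5.34%.
Labor force participation rate = 180.91 / 327.37 = 55.26%.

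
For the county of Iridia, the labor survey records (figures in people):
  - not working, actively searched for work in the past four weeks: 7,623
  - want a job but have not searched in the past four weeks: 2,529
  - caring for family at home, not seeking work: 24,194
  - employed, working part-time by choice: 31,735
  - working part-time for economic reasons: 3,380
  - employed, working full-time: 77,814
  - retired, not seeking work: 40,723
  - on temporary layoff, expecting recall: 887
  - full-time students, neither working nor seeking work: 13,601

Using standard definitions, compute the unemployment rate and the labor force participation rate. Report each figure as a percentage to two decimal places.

Employed = 31,735 + 3,380 + 77,814 = 112,929 (anyone who worked, including part-time for economic reasons, counts as employed).
Unemployed = 7,623 + 887 = 8,510 (jobless and actively searching, or on temporary layoff).
Labor force = 112,929 + 8,510 = 121,439.
Not in labor force = 2,529 + 24,194 + 40,723 + 13,601 = 81,047 (those not working and not actively searching are outside the labor force — including those who want a job but have given up searching).
Civilian working-age population = 121,439 + 81,047 = 202,486.
Unemployment rate = 8,510 / 121,439 = 7.01%.
Labor force participation rate = 121,439 / 202,486 = 59.97%.

Unemployment rate ≈ 7.01%; labor force participation rate ≈ 59.97%.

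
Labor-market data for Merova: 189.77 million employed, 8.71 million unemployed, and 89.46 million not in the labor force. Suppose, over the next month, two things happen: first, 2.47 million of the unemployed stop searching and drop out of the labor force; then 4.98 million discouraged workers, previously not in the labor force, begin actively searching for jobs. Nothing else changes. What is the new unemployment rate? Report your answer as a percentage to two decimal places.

New unemployment rate ≈ 5.58%.

Initially, labor force = 189.77 + 8.71 = 198.48 million, so u = 8.71/198.48 = 4.39%.
After the first change, unemployed and labor force both fall by 2.47 → E = 189.77, U = 6.24, labor force = 196.01 million.
After the second change, unemployed and labor force both rise by 4.98 → E = 189.77, U = 11.22, labor force = 200.99 million.
New unemployment rate = 11.22 / 200.99 = 5.58%.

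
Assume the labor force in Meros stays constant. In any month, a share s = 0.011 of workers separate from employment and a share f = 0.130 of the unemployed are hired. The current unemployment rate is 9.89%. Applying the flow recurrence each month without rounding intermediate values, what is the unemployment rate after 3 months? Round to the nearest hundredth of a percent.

With a fixed labor force, u_{t+1} = u_t + s·(1−u_t) − f·u_t = u_t·(1−s−f) + s.
Here 1−s−f = 0.859 and s = 0.011.
u_1 = 0.098900 × 0.859 + 0.011 = 0.095955.
u_2 = 0.095955 × 0.859 + 0.011 = 0.093425.
u_3 = 0.093425 × 0.859 + 0.011 = 0.091252.

Unemployment rate after three months ≈ 9.13%.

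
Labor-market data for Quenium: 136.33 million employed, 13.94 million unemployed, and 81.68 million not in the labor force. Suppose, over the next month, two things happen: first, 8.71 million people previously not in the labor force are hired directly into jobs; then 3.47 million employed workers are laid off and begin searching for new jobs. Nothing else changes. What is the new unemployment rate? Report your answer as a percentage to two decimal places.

New unemployment rate ≈ 10.95%.

Initially, labor force = 136.33 + 13.94 = 150.27 million, so u = 13.94/150.27 = 9.28%.
After the first change, employed and labor force both rise by 8.71; unemployed unchanged → E = 145.04, U = 13.94, labor force = 158.98 million.
After the second change, employed falls and unemployed rises by 3.47; labor force unchanged → E = 141.57, U = 17.41, labor force = 158.98 million.
New unemployment rate = 17.41 / 158.98 = 10.95%.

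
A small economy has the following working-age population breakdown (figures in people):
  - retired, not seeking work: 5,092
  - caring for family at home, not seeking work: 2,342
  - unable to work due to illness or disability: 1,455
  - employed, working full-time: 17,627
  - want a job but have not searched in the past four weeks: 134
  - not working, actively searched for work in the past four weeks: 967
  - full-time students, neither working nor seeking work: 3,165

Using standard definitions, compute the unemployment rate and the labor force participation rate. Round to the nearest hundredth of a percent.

Unemployment rate ≈ 5.20%; labor force participation rate ≈ 60.41%.

Employed = 17,627.
Unemployed = 967.
Labor force = 17,627 + 967 = 18,594.
Not in labor force = 5,092 + 2,342 + 1,455 + 134 + 3,165 = 12,188 (those not working and not actively searching are outside the labor force — including those who want a job but have given up searching).
Civilian working-age population = 18,594 + 12,188 = 30,782.
Unemployment rate = 967 / 18,594 = 5.20%.
Labor force participation rate = 18,594 / 30,782 = 60.41%.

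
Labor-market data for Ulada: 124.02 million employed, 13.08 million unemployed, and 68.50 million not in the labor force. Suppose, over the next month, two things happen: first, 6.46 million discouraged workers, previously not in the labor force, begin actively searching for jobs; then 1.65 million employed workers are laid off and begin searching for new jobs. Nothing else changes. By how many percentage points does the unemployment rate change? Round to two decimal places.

The unemployment rate changes by +5.22 percentage points.

Initially, labor force = 124.02 + 13.08 = 137.10 million, so u = 13.08/137.10 = 9.54%.
After the first change, unemployed and labor force both rise by 6.46 → E = 124.02, U = 19.54, labor force = 143.56 million.
After the second change, employed falls and unemployed rises by 1.65; labor force unchanged → E = 122.37, U = 21.19, labor force = 143.56 million.
New unemployment rate = 21.19 / 143.56 = 14.76%.
Change = 14.76% − 9.54% = +5.22 percentage points.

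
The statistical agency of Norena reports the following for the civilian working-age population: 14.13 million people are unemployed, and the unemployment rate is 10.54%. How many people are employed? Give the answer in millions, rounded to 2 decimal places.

About 119.93 million are employed.

Labor force = U / u = 14.13 / 0.1054 ≈ 134.06 million.
Employed = labor force − unemployed = 134.06 − 14.13 = 119.93 million.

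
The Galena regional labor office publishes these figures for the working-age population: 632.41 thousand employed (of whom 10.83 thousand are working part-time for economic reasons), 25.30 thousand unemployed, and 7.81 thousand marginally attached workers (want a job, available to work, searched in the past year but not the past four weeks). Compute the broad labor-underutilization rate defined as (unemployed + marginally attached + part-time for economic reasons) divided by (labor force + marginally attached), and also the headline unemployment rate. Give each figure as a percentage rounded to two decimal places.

Labor force = 632.41 + 25.30 = 657.71 thousand.
Numerator = 25.30 + 7.81 + 10.83 = 43.94 thousand.
Denominator = 657.71 + 7.81 = 665.52 thousand.
Broad rate = 43.94 / 665.52 = 6.60%.
Headline unemployment rate = 25.30 / 657.71 = 3.85%.

Broad underutilization rate ≈ 6.60%; headline unemployment rate ≈ 3.85%.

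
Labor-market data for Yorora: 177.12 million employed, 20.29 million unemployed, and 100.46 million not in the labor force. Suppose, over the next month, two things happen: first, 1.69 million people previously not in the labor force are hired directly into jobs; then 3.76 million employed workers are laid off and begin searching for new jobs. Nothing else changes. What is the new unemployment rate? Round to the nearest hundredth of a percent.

Initially, labor force = 177.12 + 20.29 = 197.41 million, so u = 20.29/197.41 = 10.28%.
After the first change, employed and labor force both rise by 1.69; unemployed unchanged → E = 178.81, U = 20.29, labor force = 199.10 million.
After the second change, employed falls and unemployed rises by 3.76; labor force unchanged → E = 175.05, U = 24.05, labor force = 199.10 million.
New unemployment rate = 24.05 / 199.10 = 12.08%.

New unemployment rate ≈ 12.08%.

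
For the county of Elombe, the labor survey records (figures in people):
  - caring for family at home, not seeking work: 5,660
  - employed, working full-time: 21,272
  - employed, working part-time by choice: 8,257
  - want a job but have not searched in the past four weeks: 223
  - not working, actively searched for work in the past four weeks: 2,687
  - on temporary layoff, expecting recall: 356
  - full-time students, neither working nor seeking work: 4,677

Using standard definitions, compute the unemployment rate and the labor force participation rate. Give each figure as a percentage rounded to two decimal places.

Employed = 21,272 + 8,257 = 29,529.
Unemployed = 2,687 + 356 = 3,043 (jobless and actively searching, or on temporary layoff).
Labor force = 29,529 + 3,043 = 32,572.
Not in labor force = 5,660 + 223 + 4,677 = 10,560 (those not working and not actively searching are outside the labor force — including those who want a job but have given up searching).
Civilian working-age population = 32,572 + 10,560 = 43,132.
Unemployment rate = 3,043 / 32,572 = 9.34%.
Labor force participation rate = 32,572 / 43,132 = 75.52%.

Unemployment rate ≈ 9.34%; labor force participation rate ≈ 75.52%.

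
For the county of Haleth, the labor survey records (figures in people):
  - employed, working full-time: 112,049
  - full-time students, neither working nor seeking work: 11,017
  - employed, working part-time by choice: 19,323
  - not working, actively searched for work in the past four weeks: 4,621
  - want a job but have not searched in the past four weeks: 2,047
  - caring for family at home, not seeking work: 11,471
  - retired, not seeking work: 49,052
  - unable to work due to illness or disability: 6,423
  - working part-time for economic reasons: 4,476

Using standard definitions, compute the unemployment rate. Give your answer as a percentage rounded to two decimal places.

Unemployment rate ≈ 3.29%.

Employed = 112,049 + 19,323 + 4,476 = 135,848 (anyone who worked, including part-time for economic reasons, counts as employed).
Unemployed = 4,621.
Labor force = 135,848 + 4,621 = 140,469.
Unemployment rate = 4,621 / 140,469 = 3.29%.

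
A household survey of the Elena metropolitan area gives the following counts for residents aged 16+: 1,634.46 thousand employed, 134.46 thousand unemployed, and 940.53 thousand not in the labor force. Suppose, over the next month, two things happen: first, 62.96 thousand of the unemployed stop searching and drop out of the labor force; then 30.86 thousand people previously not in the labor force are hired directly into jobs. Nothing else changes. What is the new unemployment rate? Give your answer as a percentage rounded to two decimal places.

Initially, labor force = 1,634.46 + 134.46 = 1,768.92 thousand, so u = 134.46/1,768.92 = 7.60%.
After the first change, unemployed and labor force both fall by 62.96 → E = 1,634.46, U = 71.50, labor force = 1,705.96 thousand.
After the second change, employed and labor force both rise by 30.86; unemployed unchanged → E = 1,665.32, U = 71.50, labor force = 1,736.82 thousand.
New unemployment rate = 71.50 / 1,736.82 = 4.12%.

New unemployment rate ≈ 4.12%.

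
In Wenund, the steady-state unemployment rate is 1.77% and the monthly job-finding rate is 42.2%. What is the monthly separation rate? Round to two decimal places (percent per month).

Separation rate ≈ 0.76% per month.

From u* = s/(s+f): s = u·f/(1−u).
s = 0.0177 × 42.2 / (1 − 0.0177) = 0.7469 / 0.9823 ≈ 0.76% per month.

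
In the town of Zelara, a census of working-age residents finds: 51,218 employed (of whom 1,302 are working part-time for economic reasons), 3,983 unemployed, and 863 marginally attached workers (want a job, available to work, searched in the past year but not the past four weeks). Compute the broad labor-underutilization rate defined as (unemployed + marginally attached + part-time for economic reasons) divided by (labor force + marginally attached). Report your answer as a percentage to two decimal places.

Broad underutilization rate ≈ 10.97%.

Labor force = 51,218 + 3,983 = 55,201.
Numerator = 3,983 + 863 + 1,302 = 6,148.
Denominator = 55,201 + 863 = 56,064.
Broad rate = 6,148 / 56,064 = 10.97%.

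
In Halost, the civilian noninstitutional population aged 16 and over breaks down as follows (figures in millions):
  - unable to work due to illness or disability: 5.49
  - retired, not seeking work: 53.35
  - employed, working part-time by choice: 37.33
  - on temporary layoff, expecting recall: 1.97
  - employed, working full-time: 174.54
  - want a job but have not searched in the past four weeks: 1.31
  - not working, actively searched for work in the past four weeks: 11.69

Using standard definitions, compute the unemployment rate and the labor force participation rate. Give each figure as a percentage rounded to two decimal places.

Employed = 37.33 + 174.54 = 211.87 million.
Unemployed = 1.97 + 11.69 = 13.66 million (jobless and actively searching, or on temporary layoff).
Labor force = 211.87 + 13.66 = 225.53 million.
Not in labor force = 5.49 + 53.35 + 1.31 = 60.15 million (those not working and not actively searching are outside the labor force — including those who want a job but have given up searching).
Civilian working-age population = 225.53 + 60.15 = 285.68 million.
Unemployment rate = 13.66 / 225.53 = 6.06%.
Labor force participation rate = 225.53 / 285.68 = 78.94%.

Unemployment rate ≈ 6.06%; labor force participation rate ≈ 78.94%.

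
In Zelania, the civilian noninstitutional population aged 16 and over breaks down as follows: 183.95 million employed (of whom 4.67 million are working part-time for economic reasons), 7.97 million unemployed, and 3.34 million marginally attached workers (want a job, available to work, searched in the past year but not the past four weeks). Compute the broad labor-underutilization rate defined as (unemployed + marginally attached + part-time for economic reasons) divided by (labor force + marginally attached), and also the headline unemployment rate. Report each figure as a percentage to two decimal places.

Broad underutilization rate ≈ 8.18%; headline unemployment rate ≈ 4.15%.

Labor force = 183.95 + 7.97 = 191.92 million.
Numerator = 7.97 + 3.34 + 4.67 = 15.98 million.
Denominator = 191.92 + 3.34 = 195.26 million.
Broad rate = 15.98 / 195.26 = 8.18%.
Headline unemployment rate = 7.97 / 191.92 = 4.15%.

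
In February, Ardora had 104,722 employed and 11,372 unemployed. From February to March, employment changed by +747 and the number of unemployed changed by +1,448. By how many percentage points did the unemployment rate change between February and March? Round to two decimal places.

The unemployment rate changed by +1.04 percentage points.

February: labor force = 104,722 + 11,372 = 116,094; u = 11,372/116,094 = 9.80%.
March: labor force = 105,469 + 12,820 = 118,289; u = 12,820/118,289 = 10.84%.
Change = 10.84% − 9.80% = +1.04 pp.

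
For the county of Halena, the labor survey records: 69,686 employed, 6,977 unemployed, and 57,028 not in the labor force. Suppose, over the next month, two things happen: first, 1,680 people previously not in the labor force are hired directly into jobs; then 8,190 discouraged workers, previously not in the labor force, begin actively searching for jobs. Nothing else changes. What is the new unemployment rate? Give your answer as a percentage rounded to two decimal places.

New unemployment rate ≈ 17.53%.

Initially, labor force = 69,686 + 6,977 = 76,663, so u = 6,977/76,663 = 9.10%.
After the first change, employed and labor force both rise by 1,680; unemployed unchanged → E = 71,366, U = 6,977, labor force = 78,343.
After the second change, unemployed and labor force both rise by 8,190 → E = 71,366, U = 15,167, labor force = 86,533.
New unemployment rate = 15,167 / 86,533 = 17.53%.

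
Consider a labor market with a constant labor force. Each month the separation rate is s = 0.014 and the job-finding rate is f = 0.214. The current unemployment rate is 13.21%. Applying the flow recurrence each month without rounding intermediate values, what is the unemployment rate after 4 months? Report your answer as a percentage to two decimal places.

With a fixed labor force, u_{t+1} = u_t + s·(1−u_t) − f·u_t = u_t·(1−s−f) + s.
Here 1−s−f = 0.772 and s = 0.014.
u_1 = 0.132100 × 0.772 + 0.014 = 0.115981.
u_2 = 0.115981 × 0.772 + 0.014 = 0.103537.
u_3 = 0.103537 × 0.772 + 0.014 = 0.093931.
u_4 = 0.093931 × 0.772 + 0.014 = 0.086515.

Unemployment rate after four months ≈ 8.65%.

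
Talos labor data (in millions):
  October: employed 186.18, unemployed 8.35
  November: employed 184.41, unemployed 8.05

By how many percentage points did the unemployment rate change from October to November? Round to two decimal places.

October: labor force = 186.18 + 8.35 = 194.53; u = 8.35/194.53 = 4.29%.
November: labor force = 184.41 + 8.05 = 192.46; u = 8.05/192.46 = 4.18%.
Change = 4.18% − 4.29% = −0.11 pp.

The unemployment rate changed by −0.11 percentage points.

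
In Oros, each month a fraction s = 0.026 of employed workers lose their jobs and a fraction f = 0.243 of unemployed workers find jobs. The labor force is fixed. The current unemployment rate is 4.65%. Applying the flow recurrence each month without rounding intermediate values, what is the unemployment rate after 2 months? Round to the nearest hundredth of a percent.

Unemployment rate after two months ≈ 6.99%.

With a fixed labor force, u_{t+1} = u_t + s·(1−u_t) − f·u_t = u_t·(1−s−f) + s.
Here 1−s−f = 0.731 and s = 0.026.
u_1 = 0.046500 × 0.731 + 0.026 = 0.059992.
u_2 = 0.059992 × 0.731 + 0.026 = 0.069854.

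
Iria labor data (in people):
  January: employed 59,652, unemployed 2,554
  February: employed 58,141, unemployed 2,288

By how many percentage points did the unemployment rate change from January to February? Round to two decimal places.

The unemployment rate changed by −0.32 percentage points.

January: labor force = 59,652 + 2,554 = 62,206; u = 2,554/62,206 = 4.11%.
February: labor force = 58,141 + 2,288 = 60,429; u = 2,288/60,429 = 3.79%.
Change = 3.79% − 4.11% = −0.32 pp.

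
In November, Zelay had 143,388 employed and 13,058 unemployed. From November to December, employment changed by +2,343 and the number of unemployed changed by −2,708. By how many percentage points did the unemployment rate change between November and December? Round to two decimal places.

November: labor force = 143,388 + 13,058 = 156,446; u = 13,058/156,446 = 8.35%.
December: labor force = 145,731 + 10,350 = 156,081; u = 10,350/156,081 = 6.63%.
Change = 6.63% − 8.35% = −1.72 pp.

The unemployment rate changed by −1.72 percentage points.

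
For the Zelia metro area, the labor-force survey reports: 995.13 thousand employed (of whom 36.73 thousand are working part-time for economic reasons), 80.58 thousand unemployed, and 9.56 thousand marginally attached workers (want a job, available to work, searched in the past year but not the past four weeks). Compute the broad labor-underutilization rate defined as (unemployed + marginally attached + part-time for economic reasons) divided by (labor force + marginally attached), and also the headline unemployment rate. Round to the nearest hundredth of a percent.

Broad underutilization rate ≈ 11.69%; headline unemployment rate ≈ 7.49%.

Labor force = 995.13 + 80.58 = 1,075.71 thousand.
Numerator = 80.58 + 9.56 + 36.73 = 126.87 thousand.
Denominator = 1,075.71 + 9.56 = 1,085.27 thousand.
Broad rate = 126.87 / 1,085.27 = 11.69%.
Headline unemployment rate = 80.58 / 1,075.71 = 7.49%.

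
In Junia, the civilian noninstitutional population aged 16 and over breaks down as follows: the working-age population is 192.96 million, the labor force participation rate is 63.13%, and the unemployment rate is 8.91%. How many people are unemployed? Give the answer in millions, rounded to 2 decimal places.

Labor force = 0.6313 × 192.96 = 121.82 million.
Unemployed = 0.0891 × 121.82 ≈ 10.85 million.

About 10.85 million are unemployed.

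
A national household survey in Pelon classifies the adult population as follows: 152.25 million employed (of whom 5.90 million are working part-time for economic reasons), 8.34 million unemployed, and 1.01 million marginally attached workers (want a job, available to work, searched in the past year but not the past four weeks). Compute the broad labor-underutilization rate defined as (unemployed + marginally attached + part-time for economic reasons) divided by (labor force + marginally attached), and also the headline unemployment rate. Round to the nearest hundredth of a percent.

Labor force = 152.25 + 8.34 = 160.59 million.
Numerator = 8.34 + 1.01 + 5.90 = 15.25 million.
Denominator = 160.59 + 1.01 = 161.60 million.
Broad rate = 15.25 / 161.60 = 9.44%.
Headline unemployment rate = 8.34 / 160.59 = 5.19%.

Broad underutilization rate ≈ 9.44%; headline unemployment rate ≈ 5.19%.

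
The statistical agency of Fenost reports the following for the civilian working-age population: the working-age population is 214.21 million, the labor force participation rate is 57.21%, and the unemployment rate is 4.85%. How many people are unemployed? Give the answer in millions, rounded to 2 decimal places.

About 5.94 million are unemployed.

Labor force = 0.5721 × 214.21 = 122.55 million.
Unemployed = 0.0485 × 122.55 ≈ 5.94 million.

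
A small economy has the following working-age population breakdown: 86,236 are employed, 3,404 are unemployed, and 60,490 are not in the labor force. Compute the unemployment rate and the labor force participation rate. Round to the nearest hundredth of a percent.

Labor force = employed + unemployed = 86,236 + 3,404 = 89,640.
Working-age population = 89,640 + 60,490 = 150,130.
Unemployment rate = 3,404 / 89,640 = 3.80%.
Labor force participation rate = 89,640 / 150,130 = 59.71%.

Unemployment rate ≈ 3.80%; labor force participation rate ≈ 59.71%.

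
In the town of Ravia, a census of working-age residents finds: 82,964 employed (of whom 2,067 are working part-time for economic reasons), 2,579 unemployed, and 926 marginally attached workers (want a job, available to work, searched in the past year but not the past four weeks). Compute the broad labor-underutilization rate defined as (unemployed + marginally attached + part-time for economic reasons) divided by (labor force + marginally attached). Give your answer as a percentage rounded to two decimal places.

Broad underutilization rate ≈ 6.44%.

Labor force = 82,964 + 2,579 = 85,543.
Numerator = 2,579 + 926 + 2,067 = 5,572.
Denominator = 85,543 + 926 = 86,469.
Broad rate = 5,572 / 86,469 = 6.44%.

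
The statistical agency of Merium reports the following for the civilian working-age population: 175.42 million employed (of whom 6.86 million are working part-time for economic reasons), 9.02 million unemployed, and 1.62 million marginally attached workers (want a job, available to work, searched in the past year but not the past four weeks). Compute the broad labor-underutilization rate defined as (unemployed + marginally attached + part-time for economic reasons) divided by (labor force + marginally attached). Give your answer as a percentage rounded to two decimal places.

Broad underutilization rate ≈ 9.41%.

Labor force = 175.42 + 9.02 = 184.44 million.
Numerator = 9.02 + 1.62 + 6.86 = 17.50 million.
Denominator = 184.44 + 1.62 = 186.06 million.
Broad rate = 17.50 / 186.06 = 9.41%.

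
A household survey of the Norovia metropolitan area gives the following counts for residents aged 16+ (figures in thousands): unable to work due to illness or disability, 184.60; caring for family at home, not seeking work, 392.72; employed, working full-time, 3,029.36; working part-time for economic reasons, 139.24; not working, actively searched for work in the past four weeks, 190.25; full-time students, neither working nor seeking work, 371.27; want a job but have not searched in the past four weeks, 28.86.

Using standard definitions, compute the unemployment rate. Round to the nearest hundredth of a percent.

Employed = 3,029.36 + 139.24 = 3,168.60 thousand (anyone who worked, including part-time for economic reasons, counts as employed).
Unemployed = 190.25 thousand.
Labor force = 3,168.60 + 190.25 = 3,358.85 thousand.
Unemployment rate = 190.25 / 3,358.85 = 5.66%.

Unemployment rate ≈ 5.66%.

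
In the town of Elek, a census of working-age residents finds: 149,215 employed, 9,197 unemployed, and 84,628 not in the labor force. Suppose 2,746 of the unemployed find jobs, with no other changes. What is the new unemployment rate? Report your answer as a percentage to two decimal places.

Initially, labor force = 149,215 + 9,197 = 158,412, so u = 9,197/158,412 = 5.81%.
After the change, unemployed falls and employed rises by 2,746; labor force unchanged → E = 151,961, U = 6,451, labor force = 158,412.
New unemployment rate = 6,451 / 158,412 = 4.07%.

New unemployment rate ≈ 4.07%.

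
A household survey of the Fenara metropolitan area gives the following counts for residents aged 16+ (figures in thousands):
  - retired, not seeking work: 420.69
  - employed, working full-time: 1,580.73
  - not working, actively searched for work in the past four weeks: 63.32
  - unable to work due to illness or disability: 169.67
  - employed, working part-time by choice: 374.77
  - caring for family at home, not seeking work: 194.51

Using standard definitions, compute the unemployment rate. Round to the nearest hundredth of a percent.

Unemployment rate ≈ 3.14%.

Employed = 1,580.73 + 374.77 = 1,955.50 thousand.
Unemployed = 63.32 thousand.
Labor force = 1,955.50 + 63.32 = 2,018.82 thousand.
Unemployment rate = 63.32 / 2,018.82 = 3.14%.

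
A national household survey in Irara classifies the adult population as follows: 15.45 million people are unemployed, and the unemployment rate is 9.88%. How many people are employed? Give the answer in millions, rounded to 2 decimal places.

About 140.93 million are employed.

Labor force = U / u = 15.45 / 0.0988 ≈ 156.38 million.
Employed = labor force − unemployed = 156.38 − 15.45 = 140.93 million.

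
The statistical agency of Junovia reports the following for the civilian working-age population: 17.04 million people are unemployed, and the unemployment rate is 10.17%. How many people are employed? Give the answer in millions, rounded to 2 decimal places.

About 150.51 million are employed.

Labor force = U / u = 17.04 / 0.1017 ≈ 167.55 million.
Employed = labor force − unemployed = 167.55 − 17.04 = 150.51 million.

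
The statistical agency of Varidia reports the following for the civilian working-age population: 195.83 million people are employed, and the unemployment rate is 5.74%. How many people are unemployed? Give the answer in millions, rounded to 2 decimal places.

About 11.93 million are unemployed.

Let U be the number unemployed. The labor force is E + U, and U/(E+U) = 0.0574.
So U = 0.0574 × 195.83 / (1 − 0.0574) = 11.2406 / 0.9426 ≈ 11.93 million.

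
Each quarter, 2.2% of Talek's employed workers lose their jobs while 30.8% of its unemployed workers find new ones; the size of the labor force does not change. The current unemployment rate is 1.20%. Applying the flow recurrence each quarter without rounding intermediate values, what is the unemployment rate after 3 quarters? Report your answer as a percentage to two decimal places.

With a fixed labor force, u_{t+1} = u_t + s·(1−u_t) − f·u_t = u_t·(1−s−f) + s.
Here 1−s−f = 0.670 and s = 0.022.
u_1 = 0.012000 × 0.670 + 0.022 = 0.030040.
u_2 = 0.030040 × 0.670 + 0.022 = 0.042127.
u_3 = 0.042127 × 0.670 + 0.022 = 0.050225.

Unemployment rate after three quarters ≈ 5.02%.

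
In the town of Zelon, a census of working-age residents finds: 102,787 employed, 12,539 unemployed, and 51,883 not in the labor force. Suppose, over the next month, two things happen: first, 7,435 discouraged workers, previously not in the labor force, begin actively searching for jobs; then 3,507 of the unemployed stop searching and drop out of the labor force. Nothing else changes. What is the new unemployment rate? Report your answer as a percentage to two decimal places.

New unemployment rate ≈ 13.81%.

Initially, labor force = 102,787 + 12,539 = 115,326, so u = 12,539/115,326 = 10.87%.
After the first change, unemployed and labor force both rise by 7,435 → E = 102,787, U = 19,974, labor force = 122,761.
After the second change, unemployed and labor force both fall by 3,507 → E = 102,787, U = 16,467, labor force = 119,254.
New unemployment rate = 16,467 / 119,254 = 13.81%.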